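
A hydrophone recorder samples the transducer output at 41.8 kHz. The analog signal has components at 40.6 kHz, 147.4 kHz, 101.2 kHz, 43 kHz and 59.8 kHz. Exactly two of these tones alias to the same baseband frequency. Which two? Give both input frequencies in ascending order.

40.6 kHz, 43 kHz

fs/2 = 20.9 kHz.
40.6 kHz > fs/2 = 20.9 kHz, folds to fs − 40.6 kHz = 1.2 kHz.
147.4 kHz mod fs = 22 kHz.
22 kHz > fs/2 = 20.9 kHz, folds to fs − 22 kHz = 19.8 kHz.
101.2 kHz mod fs = 17.6 kHz.
17.6 kHz ≤ fs/2 = 20.9 kHz, appears at 17.6 kHz.
43 kHz mod fs = 1.2 kHz.
1.2 kHz ≤ fs/2 = 20.9 kHz, appears at 1.2 kHz.
59.8 kHz mod fs = 18 kHz.
18 kHz ≤ fs/2 = 20.9 kHz, appears at 18 kHz.
40.6 kHz and 43 kHz both map to 1.2 kHz.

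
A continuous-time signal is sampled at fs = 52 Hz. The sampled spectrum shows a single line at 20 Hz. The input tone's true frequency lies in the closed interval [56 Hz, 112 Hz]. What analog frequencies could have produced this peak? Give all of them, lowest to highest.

72 Hz, 84 Hz

Frequencies that alias to 20 Hz are k·fs ± 20 Hz for integer k ≥ 0.
k=0: 20 Hz.
k=1: 32 Hz, 72 Hz.
k=2: 84 Hz, 124 Hz.
k=3: 136 Hz, 176 Hz.
Within [56 Hz, 112 Hz]: 72 Hz, 84 Hz.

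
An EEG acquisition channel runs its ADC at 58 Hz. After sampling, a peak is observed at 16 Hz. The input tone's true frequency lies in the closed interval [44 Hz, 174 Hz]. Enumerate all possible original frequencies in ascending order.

Frequencies that alias to 16 Hz are k·fs ± 16 Hz for integer k ≥ 0.
k=0: 16 Hz.
k=1: 42 Hz, 74 Hz.
k=2: 100 Hz, 132 Hz.
k=3: 158 Hz, 190 Hz.
k=4: 216 Hz, 248 Hz.
Within [44 Hz, 174 Hz]: 74 Hz, 100 Hz, 132 Hz, 158 Hz.

74 Hz, 100 Hz, 132 Hz, 158 Hz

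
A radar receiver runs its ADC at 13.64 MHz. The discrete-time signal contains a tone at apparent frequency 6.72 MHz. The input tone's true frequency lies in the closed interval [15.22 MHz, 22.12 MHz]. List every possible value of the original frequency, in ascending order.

20.36 MHz, 20.56 MHz

Frequencies that alias to 6.72 MHz are k·fs ± 6.72 MHz for integer k ≥ 0.
k=0: 6.72 MHz.
k=1: 6.92 MHz, 20.36 MHz.
k=2: 20.56 MHz, 34 MHz.
k=3: 34.2 MHz, 47.64 MHz.
Within [15.22 MHz, 22.12 MHz]: 20.36 MHz, 20.56 MHz.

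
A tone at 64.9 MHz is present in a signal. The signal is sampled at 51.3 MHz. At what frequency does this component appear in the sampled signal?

13.6 MHz

64.9 MHz mod fs = 13.6 MHz.
13.6 MHz ≤ fs/2 = 25.65 MHz, appears at 13.6 MHz.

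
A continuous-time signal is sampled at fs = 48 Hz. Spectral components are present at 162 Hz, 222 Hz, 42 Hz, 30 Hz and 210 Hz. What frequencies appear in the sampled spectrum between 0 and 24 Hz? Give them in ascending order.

fs/2 = 24 Hz.
162 Hz mod fs = 18 Hz.
18 Hz ≤ fs/2 = 24 Hz, appears at 18 Hz.
222 Hz mod fs = 30 Hz.
30 Hz > fs/2 = 24 Hz, folds to fs − 30 Hz = 18 Hz.
42 Hz > fs/2 = 24 Hz, folds to fs − 42 Hz = 6 Hz.
30 Hz > fs/2 = 24 Hz, folds to fs − 30 Hz = 18 Hz.
210 Hz mod fs = 18 Hz.
18 Hz ≤ fs/2 = 24 Hz, appears at 18 Hz.
Distinct values: {6 Hz, 18 Hz}.

6 Hz, 18 Hz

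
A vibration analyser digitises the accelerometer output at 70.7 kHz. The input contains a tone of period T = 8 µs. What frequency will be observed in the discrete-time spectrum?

T = 8 µs → f = 1/T = 125 kHz.
125 kHz mod fs = 54.3 kHz.
54.3 kHz > fs/2 = 35.35 kHz, folds to fs − 54.3 kHz = 16.4 kHz.

16.4 kHz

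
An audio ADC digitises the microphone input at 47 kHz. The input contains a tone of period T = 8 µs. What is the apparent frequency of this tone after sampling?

16 kHz

T = 8 µs → f = 1/T = 125 kHz.
125 kHz mod fs = 31 kHz.
31 kHz > fs/2 = 23.5 kHz, folds to fs − 31 kHz = 16 kHz.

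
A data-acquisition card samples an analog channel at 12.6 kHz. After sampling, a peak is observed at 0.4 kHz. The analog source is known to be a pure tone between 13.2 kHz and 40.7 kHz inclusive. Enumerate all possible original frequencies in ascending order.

Frequencies that alias to 0.4 kHz are k·fs ± 0.4 kHz for integer k ≥ 0.
k=0: 0.4 kHz.
k=1: 12.2 kHz, 13 kHz.
k=2: 24.8 kHz, 25.6 kHz.
k=3: 37.4 kHz, 38.2 kHz.
k=4: 50 kHz, 50.8 kHz.
Within [13.2 kHz, 40.7 kHz]: 24.8 kHz, 25.6 kHz, 37.4 kHz, 38.2 kHz.

24.8 kHz, 25.6 kHz, 37.4 kHz, 38.2 kHz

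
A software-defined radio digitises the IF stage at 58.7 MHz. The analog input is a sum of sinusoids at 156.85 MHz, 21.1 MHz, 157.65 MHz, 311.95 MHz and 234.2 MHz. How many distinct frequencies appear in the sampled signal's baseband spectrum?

4

fs/2 = 29.35 MHz.
156.85 MHz mod fs = 39.45 MHz.
39.45 MHz > fs/2 = 29.35 MHz, folds to fs − 39.45 MHz = 19.25 MHz.
21.1 MHz ≤ fs/2 = 29.35 MHz, passes unchanged.
157.65 MHz mod fs = 40.25 MHz.
40.25 MHz > fs/2 = 29.35 MHz, folds to fs − 40.25 MHz = 18.45 MHz.
311.95 MHz mod fs = 18.45 MHz.
18.45 MHz ≤ fs/2 = 29.35 MHz, appears at 18.45 MHz.
234.2 MHz mod fs = 58.1 MHz.
58.1 MHz > fs/2 = 29.35 MHz, folds to fs − 58.1 MHz = 0.6 MHz.
Distinct values: {0.6 MHz, 18.45 MHz, 19.25 MHz, 21.1 MHz} → 4.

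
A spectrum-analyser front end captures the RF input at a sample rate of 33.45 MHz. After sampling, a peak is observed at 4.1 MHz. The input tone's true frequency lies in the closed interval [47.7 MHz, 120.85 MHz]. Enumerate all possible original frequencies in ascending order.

62.8 MHz, 71 MHz, 96.25 MHz, 104.45 MHz

Frequencies that alias to 4.1 MHz are k·fs ± 4.1 MHz for integer k ≥ 0.
k=0: 4.1 MHz.
k=1: 29.35 MHz, 37.55 MHz.
k=2: 62.8 MHz, 71 MHz.
k=3: 96.25 MHz, 104.45 MHz.
k=4: 129.7 MHz, 137.9 MHz.
Within [47.7 MHz, 120.85 MHz]: 62.8 MHz, 71 MHz, 96.25 MHz, 104.45 MHz.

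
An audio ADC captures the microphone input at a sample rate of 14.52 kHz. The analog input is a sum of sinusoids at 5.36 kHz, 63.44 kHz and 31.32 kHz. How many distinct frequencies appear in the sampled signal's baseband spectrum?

2

fs/2 = 7.26 kHz.
5.36 kHz ≤ fs/2 = 7.26 kHz, passes unchanged.
63.44 kHz mod fs = 5.36 kHz.
5.36 kHz ≤ fs/2 = 7.26 kHz, appears at 5.36 kHz.
31.32 kHz mod fs = 2.28 kHz.
2.28 kHz ≤ fs/2 = 7.26 kHz, appears at 2.28 kHz.
Distinct values: {2.28 kHz, 5.36 kHz} → 2.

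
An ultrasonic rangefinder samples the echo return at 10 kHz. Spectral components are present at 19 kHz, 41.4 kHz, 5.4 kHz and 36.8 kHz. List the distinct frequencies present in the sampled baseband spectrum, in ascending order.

fs/2 = 5 kHz.
19 kHz mod fs = 9 kHz.
9 kHz > fs/2 = 5 kHz, folds to fs − 9 kHz = 1 kHz.
41.4 kHz mod fs = 1.4 kHz.
1.4 kHz ≤ fs/2 = 5 kHz, appears at 1.4 kHz.
5.4 kHz > fs/2 = 5 kHz, folds to fs − 5.4 kHz = 4.6 kHz.
36.8 kHz mod fs = 6.8 kHz.
6.8 kHz > fs/2 = 5 kHz, folds to fs − 6.8 kHz = 3.2 kHz.
Distinct values: {1 kHz, 1.4 kHz, 3.2 kHz, 4.6 kHz}.

1 kHz, 1.4 kHz, 3.2 kHz, 4.6 kHz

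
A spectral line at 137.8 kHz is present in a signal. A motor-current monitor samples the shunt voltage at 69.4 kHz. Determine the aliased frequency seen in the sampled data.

137.8 kHz mod fs = 68.4 kHz.
68.4 kHz > fs/2 = 34.7 kHz, folds to fs − 68.4 kHz = 1 kHz.

1 kHz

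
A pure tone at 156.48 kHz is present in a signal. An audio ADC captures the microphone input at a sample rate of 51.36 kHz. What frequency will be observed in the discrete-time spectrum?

2.4 kHz

156.48 kHz mod fs = 2.4 kHz.
2.4 kHz ≤ fs/2 = 25.68 kHz, appears at 2.4 kHz.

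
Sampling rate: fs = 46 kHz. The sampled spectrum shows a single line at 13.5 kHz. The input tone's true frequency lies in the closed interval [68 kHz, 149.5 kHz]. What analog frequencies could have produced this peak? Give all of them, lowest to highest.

Frequencies that alias to 13.5 kHz are k·fs ± 13.5 kHz for integer k ≥ 0.
k=0: 13.5 kHz.
k=1: 32.5 kHz, 59.5 kHz.
k=2: 78.5 kHz, 105.5 kHz.
k=3: 124.5 kHz, 151.5 kHz.
k=4: 170.5 kHz, 197.5 kHz.
Within [68 kHz, 149.5 kHz]: 78.5 kHz, 105.5 kHz, 124.5 kHz.

78.5 kHz, 105.5 kHz, 124.5 kHz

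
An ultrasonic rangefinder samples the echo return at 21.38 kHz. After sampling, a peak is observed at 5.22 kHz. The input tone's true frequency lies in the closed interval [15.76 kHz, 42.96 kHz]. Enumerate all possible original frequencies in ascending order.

Frequencies that alias to 5.22 kHz are k·fs ± 5.22 kHz for integer k ≥ 0.
k=0: 5.22 kHz.
k=1: 16.16 kHz, 26.6 kHz.
k=2: 37.54 kHz, 47.98 kHz.
k=3: 58.92 kHz, 69.36 kHz.
Within [15.76 kHz, 42.96 kHz]: 16.16 kHz, 26.6 kHz, 37.54 kHz.

16.16 kHz, 26.6 kHz, 37.54 kHz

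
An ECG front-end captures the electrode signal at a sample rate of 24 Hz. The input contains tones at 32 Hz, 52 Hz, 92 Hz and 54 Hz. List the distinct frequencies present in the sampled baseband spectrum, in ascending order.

fs/2 = 12 Hz.
32 Hz mod fs = 8 Hz.
8 Hz ≤ fs/2 = 12 Hz, appears at 8 Hz.
52 Hz mod fs = 4 Hz.
4 Hz ≤ fs/2 = 12 Hz, appears at 4 Hz.
92 Hz mod fs = 20 Hz.
20 Hz > fs/2 = 12 Hz, folds to fs − 20 Hz = 4 Hz.
54 Hz mod fs = 6 Hz.
6 Hz ≤ fs/2 = 12 Hz, appears at 6 Hz.
Distinct values: {4 Hz, 6 Hz, 8 Hz}.

4 Hz, 6 Hz, 8 Hz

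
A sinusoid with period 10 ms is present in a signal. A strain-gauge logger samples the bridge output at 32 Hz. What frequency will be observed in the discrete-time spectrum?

T = 10 ms → f = 1/T = 100 Hz.
100 Hz mod fs = 4 Hz.
4 Hz ≤ fs/2 = 16 Hz, appears at 4 Hz.

4 Hz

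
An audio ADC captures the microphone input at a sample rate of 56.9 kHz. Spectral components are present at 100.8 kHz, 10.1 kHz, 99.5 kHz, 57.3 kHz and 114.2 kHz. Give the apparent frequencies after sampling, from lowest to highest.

fs/2 = 28.45 kHz.
100.8 kHz mod fs = 43.9 kHz.
43.9 kHz > fs/2 = 28.45 kHz, folds to fs − 43.9 kHz = 13 kHz.
10.1 kHz ≤ fs/2 = 28.45 kHz, passes unchanged.
99.5 kHz mod fs = 42.6 kHz.
42.6 kHz > fs/2 = 28.45 kHz, folds to fs − 42.6 kHz = 14.3 kHz.
57.3 kHz mod fs = 0.4 kHz.
0.4 kHz ≤ fs/2 = 28.45 kHz, appears at 0.4 kHz.
114.2 kHz mod fs = 0.4 kHz.
0.4 kHz ≤ fs/2 = 28.45 kHz, appears at 0.4 kHz.
Distinct values: {0.4 kHz, 10.1 kHz, 13 kHz, 14.3 kHz}.

0.4 kHz, 10.1 kHz, 13 kHz, 14.3 kHz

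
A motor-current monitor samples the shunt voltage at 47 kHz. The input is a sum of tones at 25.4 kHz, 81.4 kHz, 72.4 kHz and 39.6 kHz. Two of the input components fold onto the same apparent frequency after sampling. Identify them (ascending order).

fs/2 = 23.5 kHz.
25.4 kHz > fs/2 = 23.5 kHz, folds to fs − 25.4 kHz = 21.6 kHz.
81.4 kHz mod fs = 34.4 kHz.
34.4 kHz > fs/2 = 23.5 kHz, folds to fs − 34.4 kHz = 12.6 kHz.
72.4 kHz mod fs = 25.4 kHz.
25.4 kHz > fs/2 = 23.5 kHz, folds to fs − 25.4 kHz = 21.6 kHz.
39.6 kHz > fs/2 = 23.5 kHz, folds to fs − 39.6 kHz = 7.4 kHz.
25.4 kHz and 72.4 kHz both map to 21.6 kHz.

25.4 kHz, 72.4 kHz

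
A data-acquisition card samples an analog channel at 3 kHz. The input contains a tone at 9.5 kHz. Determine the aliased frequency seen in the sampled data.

9.5 kHz mod fs = 0.5 kHz.
0.5 kHz ≤ fs/2 = 1.5 kHz, appears at 0.5 kHz.

0.5 kHz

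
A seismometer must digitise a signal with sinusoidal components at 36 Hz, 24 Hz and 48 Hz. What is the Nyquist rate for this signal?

Highest-frequency component: 48 Hz.
Nyquist rate = 2 × 48 Hz = 96 Hz.

96 Hz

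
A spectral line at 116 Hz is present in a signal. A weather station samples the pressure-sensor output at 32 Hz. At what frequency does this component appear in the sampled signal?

116 Hz mod fs = 20 Hz.
20 Hz > fs/2 = 16 Hz, folds to fs − 20 Hz = 12 Hz.

12 Hz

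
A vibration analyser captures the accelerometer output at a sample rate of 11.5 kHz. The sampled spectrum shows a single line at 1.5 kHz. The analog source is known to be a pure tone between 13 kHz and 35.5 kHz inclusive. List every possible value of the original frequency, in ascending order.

Frequencies that alias to 1.5 kHz are k·fs ± 1.5 kHz for integer k ≥ 0.
k=0: 1.5 kHz.
k=1: 10 kHz, 13 kHz.
k=2: 21.5 kHz, 24.5 kHz.
k=3: 33 kHz, 36 kHz.
k=4: 44.5 kHz, 47.5 kHz.
Within [13 kHz, 35.5 kHz]: 13 kHz, 21.5 kHz, 24.5 kHz, 33 kHz.

13 kHz, 21.5 kHz, 24.5 kHz, 33 kHz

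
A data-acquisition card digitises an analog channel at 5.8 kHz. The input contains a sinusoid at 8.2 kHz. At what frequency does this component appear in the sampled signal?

8.2 kHz mod fs = 2.4 kHz.
2.4 kHz ≤ fs/2 = 2.9 kHz, appears at 2.4 kHz.

2.4 kHz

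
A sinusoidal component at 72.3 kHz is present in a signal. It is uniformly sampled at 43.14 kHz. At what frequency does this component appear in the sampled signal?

13.98 kHz

72.3 kHz mod fs = 29.16 kHz.
29.16 kHz > fs/2 = 21.57 kHz, folds to fs − 29.16 kHz = 13.98 kHz.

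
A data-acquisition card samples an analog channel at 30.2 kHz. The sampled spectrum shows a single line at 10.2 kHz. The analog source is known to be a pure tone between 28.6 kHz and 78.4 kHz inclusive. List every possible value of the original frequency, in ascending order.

40.4 kHz, 50.2 kHz, 70.6 kHz

Frequencies that alias to 10.2 kHz are k·fs ± 10.2 kHz for integer k ≥ 0.
k=0: 10.2 kHz.
k=1: 20 kHz, 40.4 kHz.
k=2: 50.2 kHz, 70.6 kHz.
k=3: 80.4 kHz, 100.8 kHz.
Within [28.6 kHz, 78.4 kHz]: 40.4 kHz, 50.2 kHz, 70.6 kHz.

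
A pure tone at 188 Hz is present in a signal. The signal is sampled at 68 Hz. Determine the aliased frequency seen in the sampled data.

188 Hz mod fs = 52 Hz.
52 Hz > fs/2 = 34 Hz, folds to fs − 52 Hz = 16 Hz.

16 Hz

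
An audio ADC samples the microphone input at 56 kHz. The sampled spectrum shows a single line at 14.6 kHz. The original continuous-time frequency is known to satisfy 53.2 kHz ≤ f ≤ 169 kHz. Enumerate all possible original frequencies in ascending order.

70.6 kHz, 97.4 kHz, 126.6 kHz, 153.4 kHz

Frequencies that alias to 14.6 kHz are k·fs ± 14.6 kHz for integer k ≥ 0.
k=0: 14.6 kHz.
k=1: 41.4 kHz, 70.6 kHz.
k=2: 97.4 kHz, 126.6 kHz.
k=3: 153.4 kHz, 182.6 kHz.
k=4: 209.4 kHz, 238.6 kHz.
Within [53.2 kHz, 169 kHz]: 70.6 kHz, 97.4 kHz, 126.6 kHz, 153.4 kHz.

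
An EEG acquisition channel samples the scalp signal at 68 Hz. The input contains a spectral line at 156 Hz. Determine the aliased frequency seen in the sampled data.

156 Hz mod fs = 20 Hz.
20 Hz ≤ fs/2 = 34 Hz, appears at 20 Hz.

20 Hz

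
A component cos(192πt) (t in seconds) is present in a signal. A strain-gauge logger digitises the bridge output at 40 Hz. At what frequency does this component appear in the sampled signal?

16 Hz

ω = 192π rad/s → f = ω/(2π) = 96 Hz.
96 Hz mod fs = 16 Hz.
16 Hz ≤ fs/2 = 20 Hz, appears at 16 Hz.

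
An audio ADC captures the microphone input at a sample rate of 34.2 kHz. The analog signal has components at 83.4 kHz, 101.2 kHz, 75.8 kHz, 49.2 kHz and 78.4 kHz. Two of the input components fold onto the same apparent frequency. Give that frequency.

15 kHz

fs/2 = 17.1 kHz.
83.4 kHz mod fs = 15 kHz.
15 kHz ≤ fs/2 = 17.1 kHz, appears at 15 kHz.
101.2 kHz mod fs = 32.8 kHz.
32.8 kHz > fs/2 = 17.1 kHz, folds to fs − 32.8 kHz = 1.4 kHz.
75.8 kHz mod fs = 7.4 kHz.
7.4 kHz ≤ fs/2 = 17.1 kHz, appears at 7.4 kHz.
49.2 kHz mod fs = 15 kHz.
15 kHz ≤ fs/2 = 17.1 kHz, appears at 15 kHz.
78.4 kHz mod fs = 10 kHz.
10 kHz ≤ fs/2 = 17.1 kHz, appears at 10 kHz.
49.2 kHz and 83.4 kHz both map to 15 kHz.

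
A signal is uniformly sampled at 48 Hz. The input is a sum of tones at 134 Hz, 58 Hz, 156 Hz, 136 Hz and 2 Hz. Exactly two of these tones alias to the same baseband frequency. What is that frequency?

10 Hz

fs/2 = 24 Hz.
134 Hz mod fs = 38 Hz.
38 Hz > fs/2 = 24 Hz, folds to fs − 38 Hz = 10 Hz.
58 Hz mod fs = 10 Hz.
10 Hz ≤ fs/2 = 24 Hz, appears at 10 Hz.
156 Hz mod fs = 12 Hz.
12 Hz ≤ fs/2 = 24 Hz, appears at 12 Hz.
136 Hz mod fs = 40 Hz.
40 Hz > fs/2 = 24 Hz, folds to fs − 40 Hz = 8 Hz.
2 Hz ≤ fs/2 = 24 Hz, passes unchanged.
58 Hz and 134 Hz both map to 10 Hz.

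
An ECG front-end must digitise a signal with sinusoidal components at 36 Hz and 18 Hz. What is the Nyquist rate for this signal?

Highest-frequency component: 36 Hz.
Nyquist rate = 2 × 36 Hz = 72 Hz.

72 Hz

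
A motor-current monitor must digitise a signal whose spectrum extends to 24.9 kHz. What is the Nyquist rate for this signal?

49.8 kHz

Nyquist rate = 2 × 24.9 kHz = 49.8 kHz.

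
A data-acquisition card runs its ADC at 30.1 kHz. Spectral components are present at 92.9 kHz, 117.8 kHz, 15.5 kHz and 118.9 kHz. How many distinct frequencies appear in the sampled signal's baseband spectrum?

3

fs/2 = 15.05 kHz.
92.9 kHz mod fs = 2.6 kHz.
2.6 kHz ≤ fs/2 = 15.05 kHz, appears at 2.6 kHz.
117.8 kHz mod fs = 27.5 kHz.
27.5 kHz > fs/2 = 15.05 kHz, folds to fs − 27.5 kHz = 2.6 kHz.
15.5 kHz > fs/2 = 15.05 kHz, folds to fs − 15.5 kHz = 14.6 kHz.
118.9 kHz mod fs = 28.6 kHz.
28.6 kHz > fs/2 = 15.05 kHz, folds to fs − 28.6 kHz = 1.5 kHz.
Distinct values: {1.5 kHz, 2.6 kHz, 14.6 kHz} → 3.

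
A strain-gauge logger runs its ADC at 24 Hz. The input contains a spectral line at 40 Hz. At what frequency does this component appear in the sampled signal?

8 Hz

40 Hz mod fs = 16 Hz.
16 Hz > fs/2 = 12 Hz, folds to fs − 16 Hz = 8 Hz.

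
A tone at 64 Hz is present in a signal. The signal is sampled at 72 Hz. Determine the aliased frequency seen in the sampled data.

8 Hz

64 Hz > fs/2 = 36 Hz, folds to fs − 64 Hz = 8 Hz.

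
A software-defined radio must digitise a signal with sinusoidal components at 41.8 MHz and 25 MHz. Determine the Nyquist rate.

83.6 MHz

Highest-frequency component: 41.8 MHz.
Nyquist rate = 2 × 41.8 MHz = 83.6 MHz.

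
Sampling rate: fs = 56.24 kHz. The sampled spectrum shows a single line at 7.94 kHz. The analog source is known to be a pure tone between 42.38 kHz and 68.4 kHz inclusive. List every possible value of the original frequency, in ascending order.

48.3 kHz, 64.18 kHz

Frequencies that alias to 7.94 kHz are k·fs ± 7.94 kHz for integer k ≥ 0.
k=0: 7.94 kHz.
k=1: 48.3 kHz, 64.18 kHz.
k=2: 104.54 kHz, 120.42 kHz.
Within [42.38 kHz, 68.4 kHz]: 48.3 kHz, 64.18 kHz.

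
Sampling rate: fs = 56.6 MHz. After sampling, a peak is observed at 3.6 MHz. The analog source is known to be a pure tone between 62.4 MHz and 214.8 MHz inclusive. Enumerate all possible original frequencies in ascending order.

Frequencies that alias to 3.6 MHz are k·fs ± 3.6 MHz for integer k ≥ 0.
k=0: 3.6 MHz.
k=1: 53 MHz, 60.2 MHz.
k=2: 109.6 MHz, 116.8 MHz.
k=3: 166.2 MHz, 173.4 MHz.
k=4: 222.8 MHz, 230 MHz.
Within [62.4 MHz, 214.8 MHz]: 109.6 MHz, 116.8 MHz, 166.2 MHz, 173.4 MHz.

109.6 MHz, 116.8 MHz, 166.2 MHz, 173.4 MHz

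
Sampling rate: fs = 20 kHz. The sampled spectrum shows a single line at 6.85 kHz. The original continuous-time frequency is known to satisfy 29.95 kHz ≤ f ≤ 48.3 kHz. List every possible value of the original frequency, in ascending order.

Frequencies that alias to 6.85 kHz are k·fs ± 6.85 kHz for integer k ≥ 0.
k=0: 6.85 kHz.
k=1: 13.15 kHz, 26.85 kHz.
k=2: 33.15 kHz, 46.85 kHz.
k=3: 53.15 kHz, 66.85 kHz.
Within [29.95 kHz, 48.3 kHz]: 33.15 kHz, 46.85 kHz.

33.15 kHz, 46.85 kHz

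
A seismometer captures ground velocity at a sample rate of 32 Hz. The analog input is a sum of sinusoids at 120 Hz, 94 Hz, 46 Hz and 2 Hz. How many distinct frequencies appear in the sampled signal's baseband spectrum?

3

fs/2 = 16 Hz.
120 Hz mod fs = 24 Hz.
24 Hz > fs/2 = 16 Hz, folds to fs − 24 Hz = 8 Hz.
94 Hz mod fs = 30 Hz.
30 Hz > fs/2 = 16 Hz, folds to fs − 30 Hz = 2 Hz.
46 Hz mod fs = 14 Hz.
14 Hz ≤ fs/2 = 16 Hz, appears at 14 Hz.
2 Hz ≤ fs/2 = 16 Hz, passes unchanged.
Distinct values: {2 Hz, 8 Hz, 14 Hz} → 3.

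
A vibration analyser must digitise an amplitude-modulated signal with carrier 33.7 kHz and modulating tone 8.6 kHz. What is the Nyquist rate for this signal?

84.6 kHz

AM sidebands sit at fc ± fm = 25.1 kHz and 42.3 kHz.
Highest-frequency component: 42.3 kHz.
Nyquist rate = 2 × 42.3 kHz = 84.6 kHz.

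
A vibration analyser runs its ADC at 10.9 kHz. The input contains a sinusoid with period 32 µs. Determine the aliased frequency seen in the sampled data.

T = 32 µs → f = 1/T = 31.25 kHz.
31.25 kHz mod fs = 9.45 kHz.
9.45 kHz > fs/2 = 5.45 kHz, folds to fs − 9.45 kHz = 1.45 kHz.

1.45 kHz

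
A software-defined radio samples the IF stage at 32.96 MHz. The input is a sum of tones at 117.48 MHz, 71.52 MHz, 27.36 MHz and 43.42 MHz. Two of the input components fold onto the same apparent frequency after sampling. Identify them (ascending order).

fs/2 = 16.48 MHz.
117.48 MHz mod fs = 18.6 MHz.
18.6 MHz > fs/2 = 16.48 MHz, folds to fs − 18.6 MHz = 14.36 MHz.
71.52 MHz mod fs = 5.6 MHz.
5.6 MHz ≤ fs/2 = 16.48 MHz, appears at 5.6 MHz.
27.36 MHz > fs/2 = 16.48 MHz, folds to fs − 27.36 MHz = 5.6 MHz.
43.42 MHz mod fs = 10.46 MHz.
10.46 MHz ≤ fs/2 = 16.48 MHz, appears at 10.46 MHz.
27.36 MHz and 71.52 MHz both map to 5.6 MHz.

27.36 MHz, 71.52 MHz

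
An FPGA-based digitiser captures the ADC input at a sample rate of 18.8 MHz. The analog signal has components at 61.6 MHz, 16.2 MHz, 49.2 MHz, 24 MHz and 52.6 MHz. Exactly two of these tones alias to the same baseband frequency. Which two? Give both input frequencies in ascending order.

24 MHz, 61.6 MHz

fs/2 = 9.4 MHz.
61.6 MHz mod fs = 5.2 MHz.
5.2 MHz ≤ fs/2 = 9.4 MHz, appears at 5.2 MHz.
16.2 MHz > fs/2 = 9.4 MHz, folds to fs − 16.2 MHz = 2.6 MHz.
49.2 MHz mod fs = 11.6 MHz.
11.6 MHz > fs/2 = 9.4 MHz, folds to fs − 11.6 MHz = 7.2 MHz.
24 MHz mod fs = 5.2 MHz.
5.2 MHz ≤ fs/2 = 9.4 MHz, appears at 5.2 MHz.
52.6 MHz mod fs = 15 MHz.
15 MHz > fs/2 = 9.4 MHz, folds to fs − 15 MHz = 3.8 MHz.
24 MHz and 61.6 MHz both map to 5.2 MHz.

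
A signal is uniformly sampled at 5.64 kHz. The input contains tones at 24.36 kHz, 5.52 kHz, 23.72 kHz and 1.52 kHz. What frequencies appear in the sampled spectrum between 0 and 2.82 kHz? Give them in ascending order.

fs/2 = 2.82 kHz.
24.36 kHz mod fs = 1.8 kHz.
1.8 kHz ≤ fs/2 = 2.82 kHz, appears at 1.8 kHz.
5.52 kHz > fs/2 = 2.82 kHz, folds to fs − 5.52 kHz = 0.12 kHz.
23.72 kHz mod fs = 1.16 kHz.
1.16 kHz ≤ fs/2 = 2.82 kHz, appears at 1.16 kHz.
1.52 kHz ≤ fs/2 = 2.82 kHz, passes unchanged.
Distinct values: {0.12 kHz, 1.16 kHz, 1.52 kHz, 1.8 kHz}.

0.12 kHz, 1.16 kHz, 1.52 kHz, 1.8 kHz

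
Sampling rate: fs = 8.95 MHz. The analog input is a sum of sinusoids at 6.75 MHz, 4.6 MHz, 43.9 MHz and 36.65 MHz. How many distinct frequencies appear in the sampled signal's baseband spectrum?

3

fs/2 = 4.475 MHz.
6.75 MHz > fs/2 = 4.475 MHz, folds to fs − 6.75 MHz = 2.2 MHz.
4.6 MHz > fs/2 = 4.475 MHz, folds to fs − 4.6 MHz = 4.35 MHz.
43.9 MHz mod fs = 8.1 MHz.
8.1 MHz > fs/2 = 4.475 MHz, folds to fs − 8.1 MHz = 0.85 MHz.
36.65 MHz mod fs = 0.85 MHz.
0.85 MHz ≤ fs/2 = 4.475 MHz, appears at 0.85 MHz.
Distinct values: {0.85 MHz, 2.2 MHz, 4.35 MHz} → 3.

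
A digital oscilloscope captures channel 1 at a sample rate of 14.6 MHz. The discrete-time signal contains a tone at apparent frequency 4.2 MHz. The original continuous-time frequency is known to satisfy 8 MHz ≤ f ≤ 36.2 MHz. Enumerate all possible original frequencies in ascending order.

Frequencies that alias to 4.2 MHz are k·fs ± 4.2 MHz for integer k ≥ 0.
k=0: 4.2 MHz.
k=1: 10.4 MHz, 18.8 MHz.
k=2: 25 MHz, 33.4 MHz.
k=3: 39.6 MHz, 48 MHz.
Within [8 MHz, 36.2 MHz]: 10.4 MHz, 18.8 MHz, 25 MHz, 33.4 MHz.

10.4 MHz, 18.8 MHz, 25 MHz, 33.4 MHz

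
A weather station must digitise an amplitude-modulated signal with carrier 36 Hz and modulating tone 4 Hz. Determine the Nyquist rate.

AM sidebands sit at fc ± fm = 32 Hz and 40 Hz.
Highest-frequency component: 40 Hz.
Nyquist rate = 2 × 40 Hz = 80 Hz.

80 Hz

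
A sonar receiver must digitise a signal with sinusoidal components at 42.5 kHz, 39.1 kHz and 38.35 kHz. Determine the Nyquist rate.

85 kHz

Highest-frequency component: 42.5 kHz.
Nyquist rate = 2 × 42.5 kHz = 85 kHz.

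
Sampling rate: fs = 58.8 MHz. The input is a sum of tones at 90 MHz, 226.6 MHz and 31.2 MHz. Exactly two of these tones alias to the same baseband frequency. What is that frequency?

27.6 MHz

fs/2 = 29.4 MHz.
90 MHz mod fs = 31.2 MHz.
31.2 MHz > fs/2 = 29.4 MHz, folds to fs − 31.2 MHz = 27.6 MHz.
226.6 MHz mod fs = 50.2 MHz.
50.2 MHz > fs/2 = 29.4 MHz, folds to fs − 50.2 MHz = 8.6 MHz.
31.2 MHz > fs/2 = 29.4 MHz, folds to fs − 31.2 MHz = 27.6 MHz.
31.2 MHz and 90 MHz both map to 27.6 MHz.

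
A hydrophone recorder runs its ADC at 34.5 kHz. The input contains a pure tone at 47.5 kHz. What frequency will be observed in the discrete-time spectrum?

47.5 kHz mod fs = 13 kHz.
13 kHz ≤ fs/2 = 17.25 kHz, appears at 13 kHz.

13 kHz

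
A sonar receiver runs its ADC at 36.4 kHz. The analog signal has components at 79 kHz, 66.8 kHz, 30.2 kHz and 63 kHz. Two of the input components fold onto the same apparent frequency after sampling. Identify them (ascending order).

30.2 kHz, 79 kHz

fs/2 = 18.2 kHz.
79 kHz mod fs = 6.2 kHz.
6.2 kHz ≤ fs/2 = 18.2 kHz, appears at 6.2 kHz.
66.8 kHz mod fs = 30.4 kHz.
30.4 kHz > fs/2 = 18.2 kHz, folds to fs − 30.4 kHz = 6 kHz.
30.2 kHz > fs/2 = 18.2 kHz, folds to fs − 30.2 kHz = 6.2 kHz.
63 kHz mod fs = 26.6 kHz.
26.6 kHz > fs/2 = 18.2 kHz, folds to fs − 26.6 kHz = 9.8 kHz.
30.2 kHz and 79 kHz both map to 6.2 kHz.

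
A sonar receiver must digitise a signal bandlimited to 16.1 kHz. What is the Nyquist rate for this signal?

32.2 kHz

Nyquist rate = 2 × 16.1 kHz = 32.2 kHz.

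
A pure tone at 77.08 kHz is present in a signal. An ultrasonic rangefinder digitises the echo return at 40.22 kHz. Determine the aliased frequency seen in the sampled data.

3.36 kHz

77.08 kHz mod fs = 36.86 kHz.
36.86 kHz > fs/2 = 20.11 kHz, folds to fs − 36.86 kHz = 3.36 kHz.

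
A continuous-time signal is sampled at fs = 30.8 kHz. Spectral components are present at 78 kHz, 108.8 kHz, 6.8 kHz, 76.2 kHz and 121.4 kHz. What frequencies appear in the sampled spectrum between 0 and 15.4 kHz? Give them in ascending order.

fs/2 = 15.4 kHz.
78 kHz mod fs = 16.4 kHz.
16.4 kHz > fs/2 = 15.4 kHz, folds to fs − 16.4 kHz = 14.4 kHz.
108.8 kHz mod fs = 16.4 kHz.
16.4 kHz > fs/2 = 15.4 kHz, folds to fs − 16.4 kHz = 14.4 kHz.
6.8 kHz ≤ fs/2 = 15.4 kHz, passes unchanged.
76.2 kHz mod fs = 14.6 kHz.
14.6 kHz ≤ fs/2 = 15.4 kHz, appears at 14.6 kHz.
121.4 kHz mod fs = 29 kHz.
29 kHz > fs/2 = 15.4 kHz, folds to fs − 29 kHz = 1.8 kHz.
Distinct values: {1.8 kHz, 6.8 kHz, 14.4 kHz, 14.6 kHz}.

1.8 kHz, 6.8 kHz, 14.4 kHz, 14.6 kHz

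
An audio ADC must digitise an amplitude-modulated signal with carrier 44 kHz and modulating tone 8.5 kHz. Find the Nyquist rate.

AM sidebands sit at fc ± fm = 35.5 kHz and 52.5 kHz.
Highest-frequency component: 52.5 kHz.
Nyquist rate = 2 × 52.5 kHz = 105 kHz.

105 kHz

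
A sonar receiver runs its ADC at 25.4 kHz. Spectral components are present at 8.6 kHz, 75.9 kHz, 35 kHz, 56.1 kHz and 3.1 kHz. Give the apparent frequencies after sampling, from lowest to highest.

0.3 kHz, 3.1 kHz, 5.3 kHz, 8.6 kHz, 9.6 kHz

fs/2 = 12.7 kHz.
8.6 kHz ≤ fs/2 = 12.7 kHz, passes unchanged.
75.9 kHz mod fs = 25.1 kHz.
25.1 kHz > fs/2 = 12.7 kHz, folds to fs − 25.1 kHz = 0.3 kHz.
35 kHz mod fs = 9.6 kHz.
9.6 kHz ≤ fs/2 = 12.7 kHz, appears at 9.6 kHz.
56.1 kHz mod fs = 5.3 kHz.
5.3 kHz ≤ fs/2 = 12.7 kHz, appears at 5.3 kHz.
3.1 kHz ≤ fs/2 = 12.7 kHz, passes unchanged.
Distinct values: {0.3 kHz, 3.1 kHz, 5.3 kHz, 8.6 kHz, 9.6 kHz}.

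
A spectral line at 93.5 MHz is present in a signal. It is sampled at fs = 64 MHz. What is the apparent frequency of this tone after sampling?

29.5 MHz

93.5 MHz mod fs = 29.5 MHz.
29.5 MHz ≤ fs/2 = 32 MHz, appears at 29.5 MHz.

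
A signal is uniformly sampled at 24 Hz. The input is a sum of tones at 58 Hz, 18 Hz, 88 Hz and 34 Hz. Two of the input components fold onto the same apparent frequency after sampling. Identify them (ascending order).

34 Hz, 58 Hz

fs/2 = 12 Hz.
58 Hz mod fs = 10 Hz.
10 Hz ≤ fs/2 = 12 Hz, appears at 10 Hz.
18 Hz > fs/2 = 12 Hz, folds to fs − 18 Hz = 6 Hz.
88 Hz mod fs = 16 Hz.
16 Hz > fs/2 = 12 Hz, folds to fs − 16 Hz = 8 Hz.
34 Hz mod fs = 10 Hz.
10 Hz ≤ fs/2 = 12 Hz, appears at 10 Hz.
34 Hz and 58 Hz both map to 10 Hz.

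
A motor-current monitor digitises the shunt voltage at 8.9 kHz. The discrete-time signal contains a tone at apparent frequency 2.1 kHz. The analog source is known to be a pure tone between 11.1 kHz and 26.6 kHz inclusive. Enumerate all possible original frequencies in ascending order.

15.7 kHz, 19.9 kHz, 24.6 kHz

Frequencies that alias to 2.1 kHz are k·fs ± 2.1 kHz for integer k ≥ 0.
k=0: 2.1 kHz.
k=1: 6.8 kHz, 11 kHz.
k=2: 15.7 kHz, 19.9 kHz.
k=3: 24.6 kHz, 28.8 kHz.
k=4: 33.5 kHz, 37.7 kHz.
Within [11.1 kHz, 26.6 kHz]: 15.7 kHz, 19.9 kHz, 24.6 kHz.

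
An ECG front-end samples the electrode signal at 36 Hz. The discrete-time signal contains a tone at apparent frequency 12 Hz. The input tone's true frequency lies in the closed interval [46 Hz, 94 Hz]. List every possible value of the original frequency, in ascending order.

48 Hz, 60 Hz, 84 Hz

Frequencies that alias to 12 Hz are k·fs ± 12 Hz for integer k ≥ 0.
k=0: 12 Hz.
k=1: 24 Hz, 48 Hz.
k=2: 60 Hz, 84 Hz.
k=3: 96 Hz, 120 Hz.
Within [46 Hz, 94 Hz]: 48 Hz, 60 Hz, 84 Hz.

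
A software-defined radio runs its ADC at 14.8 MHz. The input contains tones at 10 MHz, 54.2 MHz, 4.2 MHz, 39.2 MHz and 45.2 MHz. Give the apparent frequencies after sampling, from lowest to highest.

0.8 MHz, 4.2 MHz, 4.8 MHz, 5 MHz, 5.2 MHz

fs/2 = 7.4 MHz.
10 MHz > fs/2 = 7.4 MHz, folds to fs − 10 MHz = 4.8 MHz.
54.2 MHz mod fs = 9.8 MHz.
9.8 MHz > fs/2 = 7.4 MHz, folds to fs − 9.8 MHz = 5 MHz.
4.2 MHz ≤ fs/2 = 7.4 MHz, passes unchanged.
39.2 MHz mod fs = 9.6 MHz.
9.6 MHz > fs/2 = 7.4 MHz, folds to fs − 9.6 MHz = 5.2 MHz.
45.2 MHz mod fs = 0.8 MHz.
0.8 MHz ≤ fs/2 = 7.4 MHz, appears at 0.8 MHz.
Distinct values: {0.8 MHz, 4.2 MHz, 4.8 MHz, 5 MHz, 5.2 MHz}.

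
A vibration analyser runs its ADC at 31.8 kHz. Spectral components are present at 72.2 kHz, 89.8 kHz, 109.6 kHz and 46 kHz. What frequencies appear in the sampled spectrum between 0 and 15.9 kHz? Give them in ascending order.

5.6 kHz, 8.6 kHz, 14.2 kHz

fs/2 = 15.9 kHz.
72.2 kHz mod fs = 8.6 kHz.
8.6 kHz ≤ fs/2 = 15.9 kHz, appears at 8.6 kHz.
89.8 kHz mod fs = 26.2 kHz.
26.2 kHz > fs/2 = 15.9 kHz, folds to fs − 26.2 kHz = 5.6 kHz.
109.6 kHz mod fs = 14.2 kHz.
14.2 kHz ≤ fs/2 = 15.9 kHz, appears at 14.2 kHz.
46 kHz mod fs = 14.2 kHz.
14.2 kHz ≤ fs/2 = 15.9 kHz, appears at 14.2 kHz.
Distinct values: {5.6 kHz, 8.6 kHz, 14.2 kHz}.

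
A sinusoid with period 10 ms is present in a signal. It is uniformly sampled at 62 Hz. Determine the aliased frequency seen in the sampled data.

24 Hz

T = 10 ms → f = 1/T = 100 Hz.
100 Hz mod fs = 38 Hz.
38 Hz > fs/2 = 31 Hz, folds to fs − 38 Hz = 24 Hz.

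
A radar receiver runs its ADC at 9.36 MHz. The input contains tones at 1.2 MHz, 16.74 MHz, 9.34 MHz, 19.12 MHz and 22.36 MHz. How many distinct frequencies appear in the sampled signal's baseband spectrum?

5

fs/2 = 4.68 MHz.
1.2 MHz ≤ fs/2 = 4.68 MHz, passes unchanged.
16.74 MHz mod fs = 7.38 MHz.
7.38 MHz > fs/2 = 4.68 MHz, folds to fs − 7.38 MHz = 1.98 MHz.
9.34 MHz > fs/2 = 4.68 MHz, folds to fs − 9.34 MHz = 0.02 MHz.
19.12 MHz mod fs = 0.4 MHz.
0.4 MHz ≤ fs/2 = 4.68 MHz, appears at 0.4 MHz.
22.36 MHz mod fs = 3.64 MHz.
3.64 MHz ≤ fs/2 = 4.68 MHz, appears at 3.64 MHz.
Distinct values: {0.02 MHz, 0.4 MHz, 1.2 MHz, 1.98 MHz, 3.64 MHz} → 5.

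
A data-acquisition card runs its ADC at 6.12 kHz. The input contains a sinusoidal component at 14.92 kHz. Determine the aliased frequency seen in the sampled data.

2.68 kHz

14.92 kHz mod fs = 2.68 kHz.
2.68 kHz ≤ fs/2 = 3.06 kHz, appears at 2.68 kHz.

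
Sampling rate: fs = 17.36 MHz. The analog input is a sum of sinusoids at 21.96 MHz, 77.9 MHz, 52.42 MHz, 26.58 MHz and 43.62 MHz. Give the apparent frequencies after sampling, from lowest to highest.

fs/2 = 8.68 MHz.
21.96 MHz mod fs = 4.6 MHz.
4.6 MHz ≤ fs/2 = 8.68 MHz, appears at 4.6 MHz.
77.9 MHz mod fs = 8.46 MHz.
8.46 MHz ≤ fs/2 = 8.68 MHz, appears at 8.46 MHz.
52.42 MHz mod fs = 0.34 MHz.
0.34 MHz ≤ fs/2 = 8.68 MHz, appears at 0.34 MHz.
26.58 MHz mod fs = 9.22 MHz.
9.22 MHz > fs/2 = 8.68 MHz, folds to fs − 9.22 MHz = 8.14 MHz.
43.62 MHz mod fs = 8.9 MHz.
8.9 MHz > fs/2 = 8.68 MHz, folds to fs − 8.9 MHz = 8.46 MHz.
Distinct values: {0.34 MHz, 4.6 MHz, 8.14 MHz, 8.46 MHz}.

0.34 MHz, 4.6 MHz, 8.14 MHz, 8.46 MHz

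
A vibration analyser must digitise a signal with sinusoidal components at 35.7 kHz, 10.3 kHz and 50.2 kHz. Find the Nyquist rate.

Highest-frequency component: 50.2 kHz.
Nyquist rate = 2 × 50.2 kHz = 100.4 kHz.

100.4 kHz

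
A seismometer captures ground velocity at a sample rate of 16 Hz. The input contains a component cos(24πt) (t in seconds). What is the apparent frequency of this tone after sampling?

4 Hz

ω = 24π rad/s → f = ω/(2π) = 12 Hz.
12 Hz > fs/2 = 8 Hz, folds to fs − 12 Hz = 4 Hz.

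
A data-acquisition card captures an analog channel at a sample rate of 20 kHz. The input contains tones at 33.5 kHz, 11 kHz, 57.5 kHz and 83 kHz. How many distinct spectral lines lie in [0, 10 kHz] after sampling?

4

fs/2 = 10 kHz.
33.5 kHz mod fs = 13.5 kHz.
13.5 kHz > fs/2 = 10 kHz, folds to fs − 13.5 kHz = 6.5 kHz.
11 kHz > fs/2 = 10 kHz, folds to fs − 11 kHz = 9 kHz.
57.5 kHz mod fs = 17.5 kHz.
17.5 kHz > fs/2 = 10 kHz, folds to fs − 17.5 kHz = 2.5 kHz.
83 kHz mod fs = 3 kHz.
3 kHz ≤ fs/2 = 10 kHz, appears at 3 kHz.
Distinct values: {2.5 kHz, 3 kHz, 6.5 kHz, 9 kHz} → 4.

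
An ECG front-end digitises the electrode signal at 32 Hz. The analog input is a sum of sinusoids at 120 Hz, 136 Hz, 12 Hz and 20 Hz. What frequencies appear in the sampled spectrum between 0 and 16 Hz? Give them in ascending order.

8 Hz, 12 Hz

fs/2 = 16 Hz.
120 Hz mod fs = 24 Hz.
24 Hz > fs/2 = 16 Hz, folds to fs − 24 Hz = 8 Hz.
136 Hz mod fs = 8 Hz.
8 Hz ≤ fs/2 = 16 Hz, appears at 8 Hz.
12 Hz ≤ fs/2 = 16 Hz, passes unchanged.
20 Hz > fs/2 = 16 Hz, folds to fs − 20 Hz = 12 Hz.
Distinct values: {8 Hz, 12 Hz}.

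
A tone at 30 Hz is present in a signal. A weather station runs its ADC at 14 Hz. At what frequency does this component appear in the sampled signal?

2 Hz

30 Hz mod fs = 2 Hz.
2 Hz ≤ fs/2 = 7 Hz, appears at 2 Hz.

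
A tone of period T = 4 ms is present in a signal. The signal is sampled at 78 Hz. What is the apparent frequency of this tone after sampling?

T = 4 ms → f = 1/T = 250 Hz.
250 Hz mod fs = 16 Hz.
16 Hz ≤ fs/2 = 39 Hz, appears at 16 Hz.

16 Hz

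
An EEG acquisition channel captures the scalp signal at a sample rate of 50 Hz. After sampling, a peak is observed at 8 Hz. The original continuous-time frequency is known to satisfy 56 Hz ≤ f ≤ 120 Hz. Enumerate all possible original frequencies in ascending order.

Frequencies that alias to 8 Hz are k·fs ± 8 Hz for integer k ≥ 0.
k=0: 8 Hz.
k=1: 42 Hz, 58 Hz.
k=2: 92 Hz, 108 Hz.
k=3: 142 Hz, 158 Hz.
Within [56 Hz, 120 Hz]: 58 Hz, 92 Hz, 108 Hz.

58 Hz, 92 Hz, 108 Hz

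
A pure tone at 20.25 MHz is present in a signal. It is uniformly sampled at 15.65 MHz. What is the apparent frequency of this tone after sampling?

20.25 MHz mod fs = 4.6 MHz.
4.6 MHz ≤ fs/2 = 7.825 MHz, appears at 4.6 MHz.

4.6 MHz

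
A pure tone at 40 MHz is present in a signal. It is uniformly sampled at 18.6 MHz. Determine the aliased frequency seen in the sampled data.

40 MHz mod fs = 2.8 MHz.
2.8 MHz ≤ fs/2 = 9.3 MHz, appears at 2.8 MHz.

2.8 MHz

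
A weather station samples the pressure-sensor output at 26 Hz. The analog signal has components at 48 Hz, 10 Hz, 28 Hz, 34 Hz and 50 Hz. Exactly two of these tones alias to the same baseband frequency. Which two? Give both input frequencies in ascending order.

fs/2 = 13 Hz.
48 Hz mod fs = 22 Hz.
22 Hz > fs/2 = 13 Hz, folds to fs − 22 Hz = 4 Hz.
10 Hz ≤ fs/2 = 13 Hz, passes unchanged.
28 Hz mod fs = 2 Hz.
2 Hz ≤ fs/2 = 13 Hz, appears at 2 Hz.
34 Hz mod fs = 8 Hz.
8 Hz ≤ fs/2 = 13 Hz, appears at 8 Hz.
50 Hz mod fs = 24 Hz.
24 Hz > fs/2 = 13 Hz, folds to fs − 24 Hz = 2 Hz.
28 Hz and 50 Hz both map to 2 Hz.

28 Hz, 50 Hz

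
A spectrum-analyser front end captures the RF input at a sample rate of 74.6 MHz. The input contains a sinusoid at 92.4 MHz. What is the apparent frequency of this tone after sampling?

92.4 MHz mod fs = 17.8 MHz.
17.8 MHz ≤ fs/2 = 37.3 MHz, appears at 17.8 MHz.

17.8 MHz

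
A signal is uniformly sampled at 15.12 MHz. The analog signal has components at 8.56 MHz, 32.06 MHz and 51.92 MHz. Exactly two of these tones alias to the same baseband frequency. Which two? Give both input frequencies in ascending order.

fs/2 = 7.56 MHz.
8.56 MHz > fs/2 = 7.56 MHz, folds to fs − 8.56 MHz = 6.56 MHz.
32.06 MHz mod fs = 1.82 MHz.
1.82 MHz ≤ fs/2 = 7.56 MHz, appears at 1.82 MHz.
51.92 MHz mod fs = 6.56 MHz.
6.56 MHz ≤ fs/2 = 7.56 MHz, appears at 6.56 MHz.
8.56 MHz and 51.92 MHz both map to 6.56 MHz.

8.56 MHz, 51.92 MHz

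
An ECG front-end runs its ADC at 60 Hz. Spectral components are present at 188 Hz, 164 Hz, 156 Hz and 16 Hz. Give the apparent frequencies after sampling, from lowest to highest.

8 Hz, 16 Hz, 24 Hz

fs/2 = 30 Hz.
188 Hz mod fs = 8 Hz.
8 Hz ≤ fs/2 = 30 Hz, appears at 8 Hz.
164 Hz mod fs = 44 Hz.
44 Hz > fs/2 = 30 Hz, folds to fs − 44 Hz = 16 Hz.
156 Hz mod fs = 36 Hz.
36 Hz > fs/2 = 30 Hz, folds to fs − 36 Hz = 24 Hz.
16 Hz ≤ fs/2 = 30 Hz, passes unchanged.
Distinct values: {8 Hz, 16 Hz, 24 Hz}.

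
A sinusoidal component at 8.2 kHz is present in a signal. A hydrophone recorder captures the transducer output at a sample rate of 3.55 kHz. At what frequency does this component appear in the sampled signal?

8.2 kHz mod fs = 1.1 kHz.
1.1 kHz ≤ fs/2 = 1.775 kHz, appears at 1.1 kHz.

1.1 kHz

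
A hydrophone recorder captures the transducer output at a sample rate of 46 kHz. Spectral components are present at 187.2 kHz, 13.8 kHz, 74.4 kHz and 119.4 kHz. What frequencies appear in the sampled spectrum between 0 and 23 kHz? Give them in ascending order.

3.2 kHz, 13.8 kHz, 17.6 kHz, 18.6 kHz

fs/2 = 23 kHz.
187.2 kHz mod fs = 3.2 kHz.
3.2 kHz ≤ fs/2 = 23 kHz, appears at 3.2 kHz.
13.8 kHz ≤ fs/2 = 23 kHz, passes unchanged.
74.4 kHz mod fs = 28.4 kHz.
28.4 kHz > fs/2 = 23 kHz, folds to fs − 28.4 kHz = 17.6 kHz.
119.4 kHz mod fs = 27.4 kHz.
27.4 kHz > fs/2 = 23 kHz, folds to fs − 27.4 kHz = 18.6 kHz.
Distinct values: {3.2 kHz, 13.8 kHz, 17.6 kHz, 18.6 kHz}.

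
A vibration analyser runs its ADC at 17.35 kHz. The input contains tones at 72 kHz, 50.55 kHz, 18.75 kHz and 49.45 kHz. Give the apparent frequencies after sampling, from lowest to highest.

1.4 kHz, 1.5 kHz, 2.6 kHz

fs/2 = 8.675 kHz.
72 kHz mod fs = 2.6 kHz.
2.6 kHz ≤ fs/2 = 8.675 kHz, appears at 2.6 kHz.
50.55 kHz mod fs = 15.85 kHz.
15.85 kHz > fs/2 = 8.675 kHz, folds to fs − 15.85 kHz = 1.5 kHz.
18.75 kHz mod fs = 1.4 kHz.
1.4 kHz ≤ fs/2 = 8.675 kHz, appears at 1.4 kHz.
49.45 kHz mod fs = 14.75 kHz.
14.75 kHz > fs/2 = 8.675 kHz, folds to fs − 14.75 kHz = 2.6 kHz.
Distinct values: {1.4 kHz, 1.5 kHz, 2.6 kHz}.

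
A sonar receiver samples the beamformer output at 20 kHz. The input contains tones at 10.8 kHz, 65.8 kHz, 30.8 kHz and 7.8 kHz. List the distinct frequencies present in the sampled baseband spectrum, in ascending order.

5.8 kHz, 7.8 kHz, 9.2 kHz

fs/2 = 10 kHz.
10.8 kHz > fs/2 = 10 kHz, folds to fs − 10.8 kHz = 9.2 kHz.
65.8 kHz mod fs = 5.8 kHz.
5.8 kHz ≤ fs/2 = 10 kHz, appears at 5.8 kHz.
30.8 kHz mod fs = 10.8 kHz.
10.8 kHz > fs/2 = 10 kHz, folds to fs − 10.8 kHz = 9.2 kHz.
7.8 kHz ≤ fs/2 = 10 kHz, passes unchanged.
Distinct values: {5.8 kHz, 7.8 kHz, 9.2 kHz}.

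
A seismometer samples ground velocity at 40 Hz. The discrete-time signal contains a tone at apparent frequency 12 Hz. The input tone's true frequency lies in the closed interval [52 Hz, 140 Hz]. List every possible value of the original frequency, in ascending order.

Frequencies that alias to 12 Hz are k·fs ± 12 Hz for integer k ≥ 0.
k=0: 12 Hz.
k=1: 28 Hz, 52 Hz.
k=2: 68 Hz, 92 Hz.
k=3: 108 Hz, 132 Hz.
k=4: 148 Hz, 172 Hz.
Within [52 Hz, 140 Hz]: 52 Hz, 68 Hz, 92 Hz, 108 Hz, 132 Hz.

52 Hz, 68 Hz, 92 Hz, 108 Hz, 132 Hz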